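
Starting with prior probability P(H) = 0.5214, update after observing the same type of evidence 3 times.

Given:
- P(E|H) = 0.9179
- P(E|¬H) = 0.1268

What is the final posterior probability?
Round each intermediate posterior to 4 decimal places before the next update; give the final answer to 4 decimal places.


Sequential Bayesian updating:

Initial prior: P(H) = 0.5214

Update 1:
  P(E) = 0.9179 × 0.5214 + 0.1268 × 0.4786 = 0.47859306 + 0.06068648 = 0.53927954
  P(H|E) = 0.47859306 / 0.53927954 = 0.8875

Update 2:
  P(E) = 0.9179 × 0.8875 + 0.1268 × 0.1125 = 0.81463625 + 0.01426500 = 0.82890125
  P(H|E) = 0.81463625 / 0.82890125 = 0.9828

Update 3:
  P(E) = 0.9179 × 0.9828 + 0.1268 × 0.0172 = 0.90211212 + 0.00218096 = 0.90429308
  P(H|E) = 0.90211212 / 0.90429308 = 0.9976

Final posterior: 0.9976


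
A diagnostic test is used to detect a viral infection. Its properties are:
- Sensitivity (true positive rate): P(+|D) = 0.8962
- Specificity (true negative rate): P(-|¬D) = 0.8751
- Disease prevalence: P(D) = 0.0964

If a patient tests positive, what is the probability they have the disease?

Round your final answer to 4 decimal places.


Let D = has disease, + = positive test

Given:
- P(D) = 0.0964 (prevalence)
- P(+|D) = 0.8962 (sensitivity)
- P(-|¬D) = 0.8751 (specificity)
- P(+|¬D) = 0.1249 (false positive rate = 1 - specificity)

Step 1: Find P(+)
P(+) = P(+|D)P(D) + P(+|¬D)P(¬D)
     = 0.8962 × 0.0964 + 0.1249 × 0.9036
     = 0.08639368 + 0.11285964
     = 0.19925332

Step 2: Apply Bayes' theorem for P(D|+)
P(D|+) = P(+|D)P(D) / P(+)
       = 0.08639368 / 0.19925332
       = 0.4336


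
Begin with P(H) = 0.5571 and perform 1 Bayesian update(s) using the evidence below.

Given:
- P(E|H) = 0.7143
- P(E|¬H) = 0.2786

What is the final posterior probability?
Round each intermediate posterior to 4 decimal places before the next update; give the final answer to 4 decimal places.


Sequential Bayesian updating:

Initial prior: P(H) = 0.5571

Update 1:
  P(E) = 0.7143 × 0.5571 + 0.2786 × 0.4429 = 0.39793653 + 0.12339194 = 0.52132847
  P(H|E) = 0.39793653 / 0.52132847 = 0.7633

Final posterior: 0.7633


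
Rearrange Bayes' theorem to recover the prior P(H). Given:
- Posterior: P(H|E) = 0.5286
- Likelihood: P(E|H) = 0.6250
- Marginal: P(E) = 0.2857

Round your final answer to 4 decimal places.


From Bayes' theorem: P(H|E) = P(E|H) × P(H) / P(E)

Rearranging for P(H):
P(H) = P(H|E) × P(E) / P(E|H)
     = 0.5286 × 0.2857 / 0.6250
     = 0.15102102 / 0.6250
     = 0.2416


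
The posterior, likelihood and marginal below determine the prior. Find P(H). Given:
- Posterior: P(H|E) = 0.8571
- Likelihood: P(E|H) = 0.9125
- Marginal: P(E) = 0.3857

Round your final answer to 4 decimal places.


From Bayes' theorem: P(H|E) = P(E|H) × P(H) / P(E)

Rearranging for P(H):
P(H) = P(H|E) × P(E) / P(E|H)
     = 0.8571 × 0.3857 / 0.9125
     = 0.33058347 / 0.9125
     = 0.3623


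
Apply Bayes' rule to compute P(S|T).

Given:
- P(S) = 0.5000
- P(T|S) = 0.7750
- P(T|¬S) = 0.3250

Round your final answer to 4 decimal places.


Bayes' theorem: P(S|T) = P(T|S) × P(S) / P(T)

Step 1: Calculate P(T) using law of total probability
P(T) = P(T|S)P(S) + P(T|¬S)P(¬S)
     = 0.7750 × 0.5000 + 0.3250 × 0.5000
     = 0.38750000 + 0.16250000
     = 0.55000000

Step 2: Apply Bayes' theorem
P(S|T) = P(T|S) × P(S) / P(T)
       = 0.38750000 / 0.55000000
       = 0.7045


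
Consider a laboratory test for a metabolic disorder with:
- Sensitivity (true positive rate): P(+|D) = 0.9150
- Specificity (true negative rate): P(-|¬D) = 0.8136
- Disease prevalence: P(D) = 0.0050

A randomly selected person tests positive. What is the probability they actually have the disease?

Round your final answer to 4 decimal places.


Let D = has disease, + = positive test

Given:
- P(D) = 0.0050 (prevalence)
- P(+|D) = 0.9150 (sensitivity)
- P(-|¬D) = 0.8136 (specificity)
- P(+|¬D) = 0.1864 (false positive rate = 1 - specificity)

Step 1: Find P(+)
P(+) = P(+|D)P(D) + P(+|¬D)P(¬D)
     = 0.9150 × 0.0050 + 0.1864 × 0.9950
     = 0.00457500 + 0.18546800
     = 0.19004300

Step 2: Apply Bayes' theorem for P(D|+)
P(D|+) = P(+|D)P(D) / P(+)
       = 0.00457500 / 0.19004300
       = 0.0241


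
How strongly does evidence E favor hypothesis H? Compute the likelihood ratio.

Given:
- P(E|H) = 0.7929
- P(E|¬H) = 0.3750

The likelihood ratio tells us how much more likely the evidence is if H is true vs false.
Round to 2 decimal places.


Likelihood Ratio (LR) = P(E|H) / P(E|¬H)

LR = 0.7929 / 0.3750
   = 2.11

The evidence is 2.11 times more likely if H is true than if H is false.
Because LR exceeds 1, E is evidence for H.


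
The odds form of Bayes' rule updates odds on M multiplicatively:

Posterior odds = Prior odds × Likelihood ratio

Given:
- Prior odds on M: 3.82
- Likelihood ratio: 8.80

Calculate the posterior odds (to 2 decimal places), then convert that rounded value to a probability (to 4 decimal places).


Step 1: Calculate posterior odds
Posterior odds = Prior odds × LR
               = 3.82 × 8.80
               = 33.62

Step 2: Convert to probability
P(M|E) = Posterior odds / (1 + Posterior odds)
       = 33.62 / (1 + 33.62)
       = 33.62 / 34.62
       = 0.9711

The evidence increased P(M) from 0.7925 to 0.9711.


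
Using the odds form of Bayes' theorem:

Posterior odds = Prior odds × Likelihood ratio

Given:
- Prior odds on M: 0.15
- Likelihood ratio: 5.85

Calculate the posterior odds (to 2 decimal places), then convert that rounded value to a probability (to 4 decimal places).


Step 1: Calculate posterior odds
Posterior odds = Prior odds × LR
               = 0.15 × 5.85
               = 0.88

Step 2: Convert to probability
P(M|E) = Posterior odds / (1 + Posterior odds)
       = 0.88 / (1 + 0.88)
       = 0.88 / 1.88
       = 0.4681

The evidence increased P(M) from 0.1304 to 0.4681.


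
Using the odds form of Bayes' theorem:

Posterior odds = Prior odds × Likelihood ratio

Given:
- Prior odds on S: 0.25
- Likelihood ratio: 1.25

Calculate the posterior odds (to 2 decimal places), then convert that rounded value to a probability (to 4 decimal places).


Step 1: Calculate posterior odds
Posterior odds = Prior odds × LR
               = 0.25 × 1.25
               = 0.31

Step 2: Convert to probability
P(S|E) = Posterior odds / (1 + Posterior odds)
       = 0.31 / (1 + 0.31)
       = 0.31 / 1.31
       = 0.2366

The evidence increased P(S) from 0.2000 to 0.2366.


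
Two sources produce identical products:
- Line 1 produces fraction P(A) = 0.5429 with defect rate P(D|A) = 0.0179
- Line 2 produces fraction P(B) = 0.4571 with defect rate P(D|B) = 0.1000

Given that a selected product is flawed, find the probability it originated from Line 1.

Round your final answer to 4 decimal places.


Let A = from Line 1, D = flawed

Given:
- P(A) = 0.5429, P(B) = 0.4571
- P(D|A) = 0.0179, P(D|B) = 0.1000

Step 1: Find P(D)
P(D) = P(D|A)P(A) + P(D|B)P(B)
     = 0.0179 × 0.5429 + 0.1000 × 0.4571
     = 0.00971791 + 0.04571000
     = 0.05542791

Step 2: Apply Bayes' theorem
P(A|D) = P(D|A)P(A) / P(D)
       = 0.00971791 / 0.05542791
       = 0.1753


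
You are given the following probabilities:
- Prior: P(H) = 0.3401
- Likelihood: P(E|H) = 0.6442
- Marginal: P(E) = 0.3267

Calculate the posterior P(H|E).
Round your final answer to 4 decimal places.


Using Bayes' theorem:

P(H|E) = P(E|H) × P(H) / P(E)
       = 0.6442 × 0.3401 / 0.3267
       = 0.21909242 / 0.3267
       = 0.6706

The evidence strengthens our belief in H.
Prior: 0.3401 → Posterior: 0.6706


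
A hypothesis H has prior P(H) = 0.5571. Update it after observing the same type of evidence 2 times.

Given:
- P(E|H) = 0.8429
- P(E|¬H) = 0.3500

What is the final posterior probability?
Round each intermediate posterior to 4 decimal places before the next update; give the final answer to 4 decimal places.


Sequential Bayesian updating:

Initial prior: P(H) = 0.5571

Update 1:
  P(E) = 0.8429 × 0.5571 + 0.3500 × 0.4429 = 0.46957959 + 0.15501500 = 0.62459459
  P(H|E) = 0.46957959 / 0.62459459 = 0.7518

Update 2:
  P(E) = 0.8429 × 0.7518 + 0.3500 × 0.2482 = 0.63369222 + 0.08687000 = 0.72056222
  P(H|E) = 0.63369222 / 0.72056222 = 0.8794

Final posterior: 0.8794


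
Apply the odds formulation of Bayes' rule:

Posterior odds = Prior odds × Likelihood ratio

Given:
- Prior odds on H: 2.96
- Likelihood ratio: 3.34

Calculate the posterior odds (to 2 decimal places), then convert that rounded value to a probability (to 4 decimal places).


Step 1: Calculate posterior odds
Posterior odds = Prior odds × LR
               = 2.96 × 3.34
               = 9.89

Step 2: Convert to probability
P(H|E) = Posterior odds / (1 + Posterior odds)
       = 9.89 / (1 + 9.89)
       = 9.89 / 10.89
       = 0.9082

The evidence increased P(H) from 0.7475 to 0.9082.


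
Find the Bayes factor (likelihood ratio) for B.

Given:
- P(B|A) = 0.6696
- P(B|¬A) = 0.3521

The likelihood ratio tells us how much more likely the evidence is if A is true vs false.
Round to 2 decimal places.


Likelihood Ratio (LR) = P(B|A) / P(B|¬A)

LR = 0.6696 / 0.3521
   = 1.90

The evidence is 1.90 times more likely if A is true than if A is false.
Since LR > 1, the evidence supports A over ¬A.


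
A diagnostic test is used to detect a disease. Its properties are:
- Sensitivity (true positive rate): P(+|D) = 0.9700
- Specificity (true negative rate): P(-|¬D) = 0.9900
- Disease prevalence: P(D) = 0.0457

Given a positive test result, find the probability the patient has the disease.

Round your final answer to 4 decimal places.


Let D = has disease, + = positive test

Given:
- P(D) = 0.0457 (prevalence)
- P(+|D) = 0.9700 (sensitivity)
- P(-|¬D) = 0.9900 (specificity)
- P(+|¬D) = 0.0100 (false positive rate = 1 - specificity)

Step 1: Find P(+)
P(+) = P(+|D)P(D) + P(+|¬D)P(¬D)
     = 0.9700 × 0.0457 + 0.0100 × 0.9543
     = 0.04432900 + 0.00954300
     = 0.05387200

Step 2: Apply Bayes' theorem for P(D|+)
P(D|+) = P(+|D)P(D) / P(+)
       = 0.04432900 / 0.05387200
       = 0.8229


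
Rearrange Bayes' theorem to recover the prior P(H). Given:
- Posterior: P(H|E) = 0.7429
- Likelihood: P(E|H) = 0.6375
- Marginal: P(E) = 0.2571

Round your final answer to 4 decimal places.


From Bayes' theorem: P(H|E) = P(E|H) × P(H) / P(E)

Rearranging for P(H):
P(H) = P(H|E) × P(E) / P(E|H)
     = 0.7429 × 0.2571 / 0.6375
     = 0.19099959 / 0.6375
     = 0.2996


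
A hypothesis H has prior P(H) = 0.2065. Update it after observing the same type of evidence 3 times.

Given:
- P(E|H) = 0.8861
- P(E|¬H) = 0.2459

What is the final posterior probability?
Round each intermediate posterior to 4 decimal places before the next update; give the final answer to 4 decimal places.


Sequential Bayesian updating:

Initial prior: P(H) = 0.2065

Update 1:
  P(E) = 0.8861 × 0.2065 + 0.2459 × 0.7935 = 0.18297965 + 0.19512165 = 0.37810130
  P(H|E) = 0.18297965 / 0.37810130 = 0.4839

Update 2:
  P(E) = 0.8861 × 0.4839 + 0.2459 × 0.5161 = 0.42878379 + 0.12690899 = 0.55569278
  P(H|E) = 0.42878379 / 0.55569278 = 0.7716

Update 3:
  P(E) = 0.8861 × 0.7716 + 0.2459 × 0.2284 = 0.68371476 + 0.05616356 = 0.73987832
  P(H|E) = 0.68371476 / 0.73987832 = 0.9241

Final posterior: 0.9241


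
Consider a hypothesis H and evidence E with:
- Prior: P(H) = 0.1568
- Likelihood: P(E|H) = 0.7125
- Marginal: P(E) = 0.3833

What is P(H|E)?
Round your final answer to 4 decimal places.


Using Bayes' theorem:

P(H|E) = P(E|H) × P(H) / P(E)
       = 0.7125 × 0.1568 / 0.3833
       = 0.11172000 / 0.3833
       = 0.2915

The evidence strengthens our belief in H.
Prior: 0.1568 → Posterior: 0.2915


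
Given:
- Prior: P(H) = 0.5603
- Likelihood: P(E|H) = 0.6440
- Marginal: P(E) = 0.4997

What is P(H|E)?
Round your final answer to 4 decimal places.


Using Bayes' theorem:

P(H|E) = P(E|H) × P(H) / P(E)
       = 0.6440 × 0.5603 / 0.4997
       = 0.36083320 / 0.4997
       = 0.7221

The evidence strengthens our belief in H.
Prior: 0.5603 → Posterior: 0.7221


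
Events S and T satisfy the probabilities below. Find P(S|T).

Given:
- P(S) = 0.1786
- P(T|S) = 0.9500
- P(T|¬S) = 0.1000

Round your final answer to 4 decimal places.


Bayes' theorem: P(S|T) = P(T|S) × P(S) / P(T)

Step 1: Calculate P(T) using law of total probability
P(T) = P(T|S)P(S) + P(T|¬S)P(¬S)
     = 0.9500 × 0.1786 + 0.1000 × 0.8214
     = 0.16967000 + 0.08214000
     = 0.25181000

Step 2: Apply Bayes' theorem
P(S|T) = P(T|S) × P(S) / P(T)
       = 0.16967000 / 0.25181000
       = 0.6738


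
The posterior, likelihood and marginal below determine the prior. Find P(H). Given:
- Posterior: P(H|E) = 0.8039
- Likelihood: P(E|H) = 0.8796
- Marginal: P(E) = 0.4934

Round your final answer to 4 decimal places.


From Bayes' theorem: P(H|E) = P(E|H) × P(H) / P(E)

Rearranging for P(H):
P(H) = P(H|E) × P(E) / P(E|H)
     = 0.8039 × 0.4934 / 0.8796
     = 0.39664426 / 0.8796
     = 0.4509


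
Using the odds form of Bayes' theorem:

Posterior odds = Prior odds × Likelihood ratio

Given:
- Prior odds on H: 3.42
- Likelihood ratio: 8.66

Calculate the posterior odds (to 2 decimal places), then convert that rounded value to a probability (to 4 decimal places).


Step 1: Calculate posterior odds
Posterior odds = Prior odds × LR
               = 3.42 × 8.66
               = 29.62

Step 2: Convert to probability
P(H|E) = Posterior odds / (1 + Posterior odds)
       = 29.62 / (1 + 29.62)
       = 29.62 / 30.62
       = 0.9673

The evidence increased P(H) from 0.7738 to 0.9673.


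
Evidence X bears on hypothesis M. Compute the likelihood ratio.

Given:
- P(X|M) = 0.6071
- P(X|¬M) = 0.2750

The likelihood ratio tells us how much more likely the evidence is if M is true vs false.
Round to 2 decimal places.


Likelihood Ratio (LR) = P(X|M) / P(X|¬M)

LR = 0.6071 / 0.2750
   = 2.21

The evidence is 2.21 times more likely if M is true than if M is false.
LR > 1, so observing X raises the odds in favor of M.


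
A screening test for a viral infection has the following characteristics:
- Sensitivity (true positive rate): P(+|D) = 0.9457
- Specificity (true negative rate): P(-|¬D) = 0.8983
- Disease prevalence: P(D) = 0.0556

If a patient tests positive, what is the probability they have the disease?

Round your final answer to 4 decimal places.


Let D = has disease, + = positive test

Given:
- P(D) = 0.0556 (prevalence)
- P(+|D) = 0.9457 (sensitivity)
- P(-|¬D) = 0.8983 (specificity)
- P(+|¬D) = 0.1017 (false positive rate = 1 - specificity)

Step 1: Find P(+)
P(+) = P(+|D)P(D) + P(+|¬D)P(¬D)
     = 0.9457 × 0.0556 + 0.1017 × 0.9444
     = 0.05258092 + 0.09604548
     = 0.14862640

Step 2: Apply Bayes' theorem for P(D|+)
P(D|+) = P(+|D)P(D) / P(+)
       = 0.05258092 / 0.14862640
       = 0.3538


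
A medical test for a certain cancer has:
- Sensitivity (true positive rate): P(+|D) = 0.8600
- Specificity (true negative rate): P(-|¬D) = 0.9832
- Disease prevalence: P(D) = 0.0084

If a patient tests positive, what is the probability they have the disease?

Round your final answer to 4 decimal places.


Let D = has disease, + = positive test

Given:
- P(D) = 0.0084 (prevalence)
- P(+|D) = 0.8600 (sensitivity)
- P(-|¬D) = 0.9832 (specificity)
- P(+|¬D) = 0.0168 (false positive rate = 1 - specificity)

Step 1: Find P(+)
P(+) = P(+|D)P(D) + P(+|¬D)P(¬D)
     = 0.8600 × 0.0084 + 0.0168 × 0.9916
     = 0.00722400 + 0.01665888
     = 0.02388288

Step 2: Apply Bayes' theorem for P(D|+)
P(D|+) = P(+|D)P(D) / P(+)
       = 0.00722400 / 0.02388288
       = 0.3025


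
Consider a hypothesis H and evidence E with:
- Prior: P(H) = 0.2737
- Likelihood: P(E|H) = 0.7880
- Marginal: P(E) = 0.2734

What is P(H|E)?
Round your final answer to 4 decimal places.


Using Bayes' theorem:

P(H|E) = P(E|H) × P(H) / P(E)
       = 0.7880 × 0.2737 / 0.2734
       = 0.21567560 / 0.2734
       = 0.7889

The evidence strengthens our belief in H.
Prior: 0.2737 → Posterior: 0.7889


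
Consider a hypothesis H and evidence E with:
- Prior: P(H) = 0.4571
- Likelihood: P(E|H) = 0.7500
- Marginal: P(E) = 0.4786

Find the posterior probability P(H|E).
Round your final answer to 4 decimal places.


Using Bayes' theorem:

P(H|E) = P(E|H) × P(H) / P(E)
       = 0.7500 × 0.4571 / 0.4786
       = 0.34282500 / 0.4786
       = 0.7163

The evidence strengthens our belief in H.
Prior: 0.4571 → Posterior: 0.7163


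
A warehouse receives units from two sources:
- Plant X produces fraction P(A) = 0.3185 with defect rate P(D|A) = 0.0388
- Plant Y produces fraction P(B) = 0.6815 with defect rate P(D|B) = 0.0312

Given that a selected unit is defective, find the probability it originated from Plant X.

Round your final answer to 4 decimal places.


Let A = from Plant X, D = defective

Given:
- P(A) = 0.3185, P(B) = 0.6815
- P(D|A) = 0.0388, P(D|B) = 0.0312

Step 1: Find P(D)
P(D) = P(D|A)P(A) + P(D|B)P(B)
     = 0.0388 × 0.3185 + 0.0312 × 0.6815
     = 0.01235780 + 0.02126280
     = 0.03362060

Step 2: Apply Bayes' theorem
P(A|D) = P(D|A)P(A) / P(D)
       = 0.01235780 / 0.03362060
       = 0.3676


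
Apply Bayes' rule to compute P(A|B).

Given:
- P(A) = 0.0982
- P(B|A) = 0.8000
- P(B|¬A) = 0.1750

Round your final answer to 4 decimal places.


Bayes' theorem: P(A|B) = P(B|A) × P(A) / P(B)

Step 1: Calculate P(B) using law of total probability
P(B) = P(B|A)P(A) + P(B|¬A)P(¬A)
     = 0.8000 × 0.0982 + 0.1750 × 0.9018
     = 0.07856000 + 0.15781500
     = 0.23637500

Step 2: Apply Bayes' theorem
P(A|B) = P(B|A) × P(A) / P(B)
       = 0.07856000 / 0.23637500
       = 0.3324


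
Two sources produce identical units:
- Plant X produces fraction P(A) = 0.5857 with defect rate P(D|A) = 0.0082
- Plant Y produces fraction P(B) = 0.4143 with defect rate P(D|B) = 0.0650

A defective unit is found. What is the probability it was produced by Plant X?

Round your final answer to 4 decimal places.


Let A = from Plant X, D = defective

Given:
- P(A) = 0.5857, P(B) = 0.4143
- P(D|A) = 0.0082, P(D|B) = 0.0650

Step 1: Find P(D)
P(D) = P(D|A)P(A) + P(D|B)P(B)
     = 0.0082 × 0.5857 + 0.0650 × 0.4143
     = 0.00480274 + 0.02692950
     = 0.03173224

Step 2: Apply Bayes' theorem
P(A|D) = P(D|A)P(A) / P(D)
       = 0.00480274 / 0.03173224
       = 0.1514


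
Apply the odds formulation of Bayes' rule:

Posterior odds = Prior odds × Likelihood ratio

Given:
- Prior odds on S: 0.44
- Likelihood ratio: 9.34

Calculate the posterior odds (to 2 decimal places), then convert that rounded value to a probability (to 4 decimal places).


Step 1: Calculate posterior odds
Posterior odds = Prior odds × LR
               = 0.44 × 9.34
               = 4.11

Step 2: Convert to probability
P(S|E) = Posterior odds / (1 + Posterior odds)
       = 4.11 / (1 + 4.11)
       = 4.11 / 5.11
       = 0.8043

The evidence increased P(S) from 0.3056 to 0.8043.


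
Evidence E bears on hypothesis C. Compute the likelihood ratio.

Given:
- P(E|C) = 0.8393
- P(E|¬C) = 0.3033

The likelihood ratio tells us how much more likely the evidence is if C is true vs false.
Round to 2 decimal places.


Likelihood Ratio (LR) = P(E|C) / P(E|¬C)

LR = 0.8393 / 0.3033
   = 2.77

The evidence is 2.77 times more likely if C is true than if C is false.
Since LR > 1, the evidence supports C over ¬C.


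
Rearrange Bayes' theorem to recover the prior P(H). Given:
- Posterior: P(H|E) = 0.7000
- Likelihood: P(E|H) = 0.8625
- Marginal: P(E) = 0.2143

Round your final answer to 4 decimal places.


From Bayes' theorem: P(H|E) = P(E|H) × P(H) / P(E)

Rearranging for P(H):
P(H) = P(H|E) × P(E) / P(E|H)
     = 0.7000 × 0.2143 / 0.8625
     = 0.15001000 / 0.8625
     = 0.1739


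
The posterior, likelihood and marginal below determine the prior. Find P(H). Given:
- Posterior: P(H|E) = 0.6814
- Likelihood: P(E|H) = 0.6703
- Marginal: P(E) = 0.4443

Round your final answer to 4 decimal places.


From Bayes' theorem: P(H|E) = P(E|H) × P(H) / P(E)

Rearranging for P(H):
P(H) = P(H|E) × P(E) / P(E|H)
     = 0.6814 × 0.4443 / 0.6703
     = 0.30274602 / 0.6703
     = 0.4517


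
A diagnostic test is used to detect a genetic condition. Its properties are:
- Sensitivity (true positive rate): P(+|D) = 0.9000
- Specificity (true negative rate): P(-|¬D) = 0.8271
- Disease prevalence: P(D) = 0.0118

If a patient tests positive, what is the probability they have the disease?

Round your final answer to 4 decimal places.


Let D = has disease, + = positive test

Given:
- P(D) = 0.0118 (prevalence)
- P(+|D) = 0.9000 (sensitivity)
- P(-|¬D) = 0.8271 (specificity)
- P(+|¬D) = 0.1729 (false positive rate = 1 - specificity)

Step 1: Find P(+)
P(+) = P(+|D)P(D) + P(+|¬D)P(¬D)
     = 0.9000 × 0.0118 + 0.1729 × 0.9882
     = 0.01062000 + 0.17085978
     = 0.18147978

Step 2: Apply Bayes' theorem for P(D|+)
P(D|+) = P(+|D)P(D) / P(+)
       = 0.01062000 / 0.18147978
       = 0.0585


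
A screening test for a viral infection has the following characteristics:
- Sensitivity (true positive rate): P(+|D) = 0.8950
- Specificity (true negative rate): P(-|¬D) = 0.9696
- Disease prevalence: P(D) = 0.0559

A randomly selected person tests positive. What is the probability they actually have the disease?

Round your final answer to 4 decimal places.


Let D = has disease, + = positive test

Given:
- P(D) = 0.0559 (prevalence)
- P(+|D) = 0.8950 (sensitivity)
- P(-|¬D) = 0.9696 (specificity)
- P(+|¬D) = 0.0304 (false positive rate = 1 - specificity)

Step 1: Find P(+)
P(+) = P(+|D)P(D) + P(+|¬D)P(¬D)
     = 0.8950 × 0.0559 + 0.0304 × 0.9441
     = 0.05003050 + 0.02870064
     = 0.07873114

Step 2: Apply Bayes' theorem for P(D|+)
P(D|+) = P(+|D)P(D) / P(+)
       = 0.05003050 / 0.07873114
       = 0.6355


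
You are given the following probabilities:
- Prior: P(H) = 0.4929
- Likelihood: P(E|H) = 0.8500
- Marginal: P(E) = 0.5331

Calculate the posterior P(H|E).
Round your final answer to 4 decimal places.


Using Bayes' theorem:

P(H|E) = P(E|H) × P(H) / P(E)
       = 0.8500 × 0.4929 / 0.5331
       = 0.41896500 / 0.5331
       = 0.7859

The evidence strengthens our belief in H.
Prior: 0.4929 → Posterior: 0.7859


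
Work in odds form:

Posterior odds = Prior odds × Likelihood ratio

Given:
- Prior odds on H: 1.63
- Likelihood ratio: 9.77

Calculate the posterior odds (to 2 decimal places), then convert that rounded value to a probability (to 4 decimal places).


Step 1: Calculate posterior odds
Posterior odds = Prior odds × LR
               = 1.63 × 9.77
               = 15.93

Step 2: Convert to probability
P(H|E) = Posterior odds / (1 + Posterior odds)
       = 15.93 / (1 + 15.93)
       = 15.93 / 16.93
       = 0.9409

The evidence increased P(H) from 0.6198 to 0.9409.


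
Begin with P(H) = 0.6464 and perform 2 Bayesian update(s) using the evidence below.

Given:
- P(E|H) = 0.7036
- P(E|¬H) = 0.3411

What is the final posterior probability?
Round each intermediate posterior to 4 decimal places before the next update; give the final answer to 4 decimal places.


Sequential Bayesian updating:

Initial prior: P(H) = 0.6464

Update 1:
  P(E) = 0.7036 × 0.6464 + 0.3411 × 0.3536 = 0.45480704 + 0.12061296 = 0.57542000
  P(H|E) = 0.45480704 / 0.57542000 = 0.7904

Update 2:
  P(E) = 0.7036 × 0.7904 + 0.3411 × 0.2096 = 0.55612544 + 0.07149456 = 0.62762000
  P(H|E) = 0.55612544 / 0.62762000 = 0.8861

Final posterior: 0.8861


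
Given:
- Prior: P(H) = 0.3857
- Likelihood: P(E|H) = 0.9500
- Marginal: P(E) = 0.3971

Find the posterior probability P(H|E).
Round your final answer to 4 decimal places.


Using Bayes' theorem:

P(H|E) = P(E|H) × P(H) / P(E)
       = 0.9500 × 0.3857 / 0.3971
       = 0.36641500 / 0.3971
       = 0.9227

The evidence strengthens our belief in H.
Prior: 0.3857 → Posterior: 0.9227


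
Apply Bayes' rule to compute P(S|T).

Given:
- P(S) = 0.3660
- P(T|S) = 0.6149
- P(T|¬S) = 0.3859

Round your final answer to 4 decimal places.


Bayes' theorem: P(S|T) = P(T|S) × P(S) / P(T)

Step 1: Calculate P(T) using law of total probability
P(T) = P(T|S)P(S) + P(T|¬S)P(¬S)
     = 0.6149 × 0.3660 + 0.3859 × 0.6340
     = 0.22505340 + 0.24466060
     = 0.46971400

Step 2: Apply Bayes' theorem
P(S|T) = P(T|S) × P(S) / P(T)
       = 0.22505340 / 0.46971400
       = 0.4791


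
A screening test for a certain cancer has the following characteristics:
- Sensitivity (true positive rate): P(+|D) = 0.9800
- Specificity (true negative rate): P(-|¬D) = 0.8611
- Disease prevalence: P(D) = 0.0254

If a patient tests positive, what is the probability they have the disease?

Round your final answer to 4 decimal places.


Let D = has disease, + = positive test

Given:
- P(D) = 0.0254 (prevalence)
- P(+|D) = 0.9800 (sensitivity)
- P(-|¬D) = 0.8611 (specificity)
- P(+|¬D) = 0.1389 (false positive rate = 1 - specificity)

Step 1: Find P(+)
P(+) = P(+|D)P(D) + P(+|¬D)P(¬D)
     = 0.9800 × 0.0254 + 0.1389 × 0.9746
     = 0.02489200 + 0.13537194
     = 0.16026394

Step 2: Apply Bayes' theorem for P(D|+)
P(D|+) = P(+|D)P(D) / P(+)
       = 0.02489200 / 0.16026394
       = 0.1553


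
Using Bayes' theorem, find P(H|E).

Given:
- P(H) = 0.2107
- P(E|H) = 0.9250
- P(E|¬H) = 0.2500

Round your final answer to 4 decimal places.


Bayes' theorem: P(H|E) = P(E|H) × P(H) / P(E)

Step 1: Calculate P(E) using law of total probability
P(E) = P(E|H)P(H) + P(E|¬H)P(¬H)
     = 0.9250 × 0.2107 + 0.2500 × 0.7893
     = 0.19489750 + 0.19732500
     = 0.39222250

Step 2: Apply Bayes' theorem
P(H|E) = P(E|H) × P(H) / P(E)
       = 0.19489750 / 0.39222250
       = 0.4969


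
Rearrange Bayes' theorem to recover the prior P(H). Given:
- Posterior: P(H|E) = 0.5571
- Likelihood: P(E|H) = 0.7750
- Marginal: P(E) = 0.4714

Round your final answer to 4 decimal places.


From Bayes' theorem: P(H|E) = P(E|H) × P(H) / P(E)

Rearranging for P(H):
P(H) = P(H|E) × P(E) / P(E|H)
     = 0.5571 × 0.4714 / 0.7750
     = 0.26261694 / 0.7750
     = 0.3389


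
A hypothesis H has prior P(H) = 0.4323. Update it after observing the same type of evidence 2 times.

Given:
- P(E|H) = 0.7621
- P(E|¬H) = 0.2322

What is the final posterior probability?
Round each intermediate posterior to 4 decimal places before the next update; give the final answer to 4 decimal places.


Sequential Bayesian updating:

Initial prior: P(H) = 0.4323

Update 1:
  P(E) = 0.7621 × 0.4323 + 0.2322 × 0.5677 = 0.32945583 + 0.13181994 = 0.46127577
  P(H|E) = 0.32945583 / 0.46127577 = 0.7142

Update 2:
  P(E) = 0.7621 × 0.7142 + 0.2322 × 0.2858 = 0.54429182 + 0.06636276 = 0.61065458
  P(H|E) = 0.54429182 / 0.61065458 = 0.8913

Final posterior: 0.8913


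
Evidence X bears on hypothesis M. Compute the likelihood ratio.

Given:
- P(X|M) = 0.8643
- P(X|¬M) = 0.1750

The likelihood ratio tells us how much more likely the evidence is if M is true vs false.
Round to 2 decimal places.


Likelihood Ratio (LR) = P(X|M) / P(X|¬M)

LR = 0.8643 / 0.1750
   = 4.94

The evidence is 4.94 times more likely if M is true than if M is false.
LR > 1, so observing X raises the odds in favor of M.


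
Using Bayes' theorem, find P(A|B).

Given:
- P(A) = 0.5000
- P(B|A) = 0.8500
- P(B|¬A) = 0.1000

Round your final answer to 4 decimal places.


Bayes' theorem: P(A|B) = P(B|A) × P(A) / P(B)

Step 1: Calculate P(B) using law of total probability
P(B) = P(B|A)P(A) + P(B|¬A)P(¬A)
     = 0.8500 × 0.5000 + 0.1000 × 0.5000
     = 0.42500000 + 0.05000000
     = 0.47500000

Step 2: Apply Bayes' theorem
P(A|B) = P(B|A) × P(A) / P(B)
       = 0.42500000 / 0.47500000
       = 0.8947


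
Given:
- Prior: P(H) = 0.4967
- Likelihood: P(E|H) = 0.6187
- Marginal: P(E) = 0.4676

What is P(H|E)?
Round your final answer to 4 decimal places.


Using Bayes' theorem:

P(H|E) = P(E|H) × P(H) / P(E)
       = 0.6187 × 0.4967 / 0.4676
       = 0.30730829 / 0.4676
       = 0.6572

The evidence strengthens our belief in H.
Prior: 0.4967 → Posterior: 0.6572


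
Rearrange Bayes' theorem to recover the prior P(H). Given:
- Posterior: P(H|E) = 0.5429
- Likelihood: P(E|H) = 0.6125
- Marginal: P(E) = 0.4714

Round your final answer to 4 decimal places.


From Bayes' theorem: P(H|E) = P(E|H) × P(H) / P(E)

Rearranging for P(H):
P(H) = P(H|E) × P(E) / P(E|H)
     = 0.5429 × 0.4714 / 0.6125
     = 0.25592306 / 0.6125
     = 0.4178


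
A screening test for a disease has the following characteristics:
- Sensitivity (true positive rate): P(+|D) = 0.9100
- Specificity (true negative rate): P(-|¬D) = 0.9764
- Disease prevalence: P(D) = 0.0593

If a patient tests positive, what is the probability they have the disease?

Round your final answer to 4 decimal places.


Let D = has disease, + = positive test

Given:
- P(D) = 0.0593 (prevalence)
- P(+|D) = 0.9100 (sensitivity)
- P(-|¬D) = 0.9764 (specificity)
- P(+|¬D) = 0.0236 (false positive rate = 1 - specificity)

Step 1: Find P(+)
P(+) = P(+|D)P(D) + P(+|¬D)P(¬D)
     = 0.9100 × 0.0593 + 0.0236 × 0.9407
     = 0.05396300 + 0.02220052
     = 0.07616352

Step 2: Apply Bayes' theorem for P(D|+)
P(D|+) = P(+|D)P(D) / P(+)
       = 0.05396300 / 0.07616352
       = 0.7085


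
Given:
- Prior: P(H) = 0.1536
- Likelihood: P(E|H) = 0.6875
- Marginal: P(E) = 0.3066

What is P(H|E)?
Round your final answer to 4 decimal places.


Using Bayes' theorem:

P(H|E) = P(E|H) × P(H) / P(E)
       = 0.6875 × 0.1536 / 0.3066
       = 0.10560000 / 0.3066
       = 0.3444

The evidence strengthens our belief in H.
Prior: 0.1536 → Posterior: 0.3444


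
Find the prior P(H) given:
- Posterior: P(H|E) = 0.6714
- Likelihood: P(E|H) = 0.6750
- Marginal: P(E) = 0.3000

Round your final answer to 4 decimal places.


From Bayes' theorem: P(H|E) = P(E|H) × P(H) / P(E)

Rearranging for P(H):
P(H) = P(H|E) × P(E) / P(E|H)
     = 0.6714 × 0.3000 / 0.6750
     = 0.20142000 / 0.6750
     = 0.2984


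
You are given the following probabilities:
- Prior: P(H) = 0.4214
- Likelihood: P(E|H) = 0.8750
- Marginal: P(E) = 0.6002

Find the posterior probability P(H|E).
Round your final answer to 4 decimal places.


Using Bayes' theorem:

P(H|E) = P(E|H) × P(H) / P(E)
       = 0.8750 × 0.4214 / 0.6002
       = 0.36872500 / 0.6002
       = 0.6143

The evidence strengthens our belief in H.
Prior: 0.4214 → Posterior: 0.6143


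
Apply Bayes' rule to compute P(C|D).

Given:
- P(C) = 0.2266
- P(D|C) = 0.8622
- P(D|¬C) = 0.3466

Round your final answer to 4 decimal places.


Bayes' theorem: P(C|D) = P(D|C) × P(C) / P(D)

Step 1: Calculate P(D) using law of total probability
P(D) = P(D|C)P(C) + P(D|¬C)P(¬C)
     = 0.8622 × 0.2266 + 0.3466 × 0.7734
     = 0.19537452 + 0.26806044
     = 0.46343496

Step 2: Apply Bayes' theorem
P(C|D) = P(D|C) × P(C) / P(D)
       = 0.19537452 / 0.46343496
       = 0.4216


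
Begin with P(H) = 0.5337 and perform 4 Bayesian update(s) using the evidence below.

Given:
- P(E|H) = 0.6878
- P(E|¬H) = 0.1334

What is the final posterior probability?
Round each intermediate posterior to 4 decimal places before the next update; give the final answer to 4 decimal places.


Sequential Bayesian updating:

Initial prior: P(H) = 0.5337

Update 1:
  P(E) = 0.6878 × 0.5337 + 0.1334 × 0.4663 = 0.36707886 + 0.06220442 = 0.42928328
  P(H|E) = 0.36707886 / 0.42928328 = 0.8551

Update 2:
  P(E) = 0.6878 × 0.8551 + 0.1334 × 0.1449 = 0.58813778 + 0.01932966 = 0.60746744
  P(H|E) = 0.58813778 / 0.60746744 = 0.9682

Update 3:
  P(E) = 0.6878 × 0.9682 + 0.1334 × 0.0318 = 0.66592796 + 0.00424212 = 0.67017008
  P(H|E) = 0.66592796 / 0.67017008 = 0.9937

Update 4:
  P(E) = 0.6878 × 0.9937 + 0.1334 × 0.0063 = 0.68346686 + 0.00084042 = 0.68430728
  P(H|E) = 0.68346686 / 0.68430728 = 0.9988

Final posterior: 0.9988


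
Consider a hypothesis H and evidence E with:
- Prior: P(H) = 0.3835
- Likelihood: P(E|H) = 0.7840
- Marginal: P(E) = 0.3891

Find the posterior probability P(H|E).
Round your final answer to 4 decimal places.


Using Bayes' theorem:

P(H|E) = P(E|H) × P(H) / P(E)
       = 0.7840 × 0.3835 / 0.3891
       = 0.30066400 / 0.3891
       = 0.7727

The evidence strengthens our belief in H.
Prior: 0.3835 → Posterior: 0.7727


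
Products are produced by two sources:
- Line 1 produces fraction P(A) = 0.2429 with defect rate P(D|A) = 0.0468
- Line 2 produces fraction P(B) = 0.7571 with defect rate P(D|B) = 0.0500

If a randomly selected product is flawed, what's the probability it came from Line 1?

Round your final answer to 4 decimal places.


Let A = from Line 1, D = flawed

Given:
- P(A) = 0.2429, P(B) = 0.7571
- P(D|A) = 0.0468, P(D|B) = 0.0500

Step 1: Find P(D)
P(D) = P(D|A)P(A) + P(D|B)P(B)
     = 0.0468 × 0.2429 + 0.0500 × 0.7571
     = 0.01136772 + 0.03785500
     = 0.04922272

Step 2: Apply Bayes' theorem
P(A|D) = P(D|A)P(A) / P(D)
       = 0.01136772 / 0.04922272
       = 0.2309


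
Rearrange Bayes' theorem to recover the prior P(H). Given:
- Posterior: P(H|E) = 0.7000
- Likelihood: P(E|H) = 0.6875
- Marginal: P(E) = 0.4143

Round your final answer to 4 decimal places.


From Bayes' theorem: P(H|E) = P(E|H) × P(H) / P(E)

Rearranging for P(H):
P(H) = P(H|E) × P(E) / P(E|H)
     = 0.7000 × 0.4143 / 0.6875
     = 0.29001000 / 0.6875
     = 0.4218


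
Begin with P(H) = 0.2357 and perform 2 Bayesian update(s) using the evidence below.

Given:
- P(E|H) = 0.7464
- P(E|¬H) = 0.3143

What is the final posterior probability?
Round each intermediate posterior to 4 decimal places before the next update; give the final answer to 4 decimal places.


Sequential Bayesian updating:

Initial prior: P(H) = 0.2357

Update 1:
  P(E) = 0.7464 × 0.2357 + 0.3143 × 0.7643 = 0.17592648 + 0.24021949 = 0.41614597
  P(H|E) = 0.17592648 / 0.41614597 = 0.4228

Update 2:
  P(E) = 0.7464 × 0.4228 + 0.3143 × 0.5772 = 0.31557792 + 0.18141396 = 0.49699188
  P(H|E) = 0.31557792 / 0.49699188 = 0.6350

Final posterior: 0.6350


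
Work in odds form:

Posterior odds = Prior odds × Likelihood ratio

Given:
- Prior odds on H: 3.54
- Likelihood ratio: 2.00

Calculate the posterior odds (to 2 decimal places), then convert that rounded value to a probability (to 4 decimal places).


Step 1: Calculate posterior odds
Posterior odds = Prior odds × LR
               = 3.54 × 2.00
               = 7.08

Step 2: Convert to probability
P(H|E) = Posterior odds / (1 + Posterior odds)
       = 7.08 / (1 + 7.08)
       = 7.08 / 8.08
       = 0.8762

The evidence increased P(H) from 0.7797 to 0.8762.


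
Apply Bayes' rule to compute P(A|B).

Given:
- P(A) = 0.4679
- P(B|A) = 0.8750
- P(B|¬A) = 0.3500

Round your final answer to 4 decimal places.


Bayes' theorem: P(A|B) = P(B|A) × P(A) / P(B)

Step 1: Calculate P(B) using law of total probability
P(B) = P(B|A)P(A) + P(B|¬A)P(¬A)
     = 0.8750 × 0.4679 + 0.3500 × 0.5321
     = 0.40941250 + 0.18623500
     = 0.59564750

Step 2: Apply Bayes' theorem
P(A|B) = P(B|A) × P(A) / P(B)
       = 0.40941250 / 0.59564750
       = 0.6873


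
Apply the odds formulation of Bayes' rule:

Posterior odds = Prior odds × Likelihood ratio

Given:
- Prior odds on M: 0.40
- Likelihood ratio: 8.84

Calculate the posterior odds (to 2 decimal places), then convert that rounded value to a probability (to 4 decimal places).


Step 1: Calculate posterior odds
Posterior odds = Prior odds × LR
               = 0.40 × 8.84
               = 3.54

Step 2: Convert to probability
P(M|E) = Posterior odds / (1 + Posterior odds)
       = 3.54 / (1 + 3.54)
       = 3.54 / 4.54
       = 0.7797

The evidence increased P(M) from 0.2857 to 0.7797.


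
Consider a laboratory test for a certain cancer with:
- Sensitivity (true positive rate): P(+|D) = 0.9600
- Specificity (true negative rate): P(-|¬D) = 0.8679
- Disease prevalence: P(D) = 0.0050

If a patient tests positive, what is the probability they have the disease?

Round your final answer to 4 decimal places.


Let D = has disease, + = positive test

Given:
- P(D) = 0.0050 (prevalence)
- P(+|D) = 0.9600 (sensitivity)
- P(-|¬D) = 0.8679 (specificity)
- P(+|¬D) = 0.1321 (false positive rate = 1 - specificity)

Step 1: Find P(+)
P(+) = P(+|D)P(D) + P(+|¬D)P(¬D)
     = 0.9600 × 0.0050 + 0.1321 × 0.9950
     = 0.00480000 + 0.13143950
     = 0.13623950

Step 2: Apply Bayes' theorem for P(D|+)
P(D|+) = P(+|D)P(D) / P(+)
       = 0.00480000 / 0.13623950
       = 0.0352


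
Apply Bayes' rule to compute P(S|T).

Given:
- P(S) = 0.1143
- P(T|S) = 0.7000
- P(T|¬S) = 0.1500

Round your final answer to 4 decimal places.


Bayes' theorem: P(S|T) = P(T|S) × P(S) / P(T)

Step 1: Calculate P(T) using law of total probability
P(T) = P(T|S)P(S) + P(T|¬S)P(¬S)
     = 0.7000 × 0.1143 + 0.1500 × 0.8857
     = 0.08001000 + 0.13285500
     = 0.21286500

Step 2: Apply Bayes' theorem
P(S|T) = P(T|S) × P(S) / P(T)
       = 0.08001000 / 0.21286500
       = 0.3759


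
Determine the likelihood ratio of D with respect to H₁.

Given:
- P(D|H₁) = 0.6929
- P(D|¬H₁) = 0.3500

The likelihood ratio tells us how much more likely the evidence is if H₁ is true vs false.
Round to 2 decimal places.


Likelihood Ratio (LR) = P(D|H₁) / P(D|¬H₁)

LR = 0.6929 / 0.3500
   = 1.98

The evidence is 1.98 times more likely if H₁ is true than if H₁ is false.
LR > 1, so observing D raises the odds in favor of H₁.


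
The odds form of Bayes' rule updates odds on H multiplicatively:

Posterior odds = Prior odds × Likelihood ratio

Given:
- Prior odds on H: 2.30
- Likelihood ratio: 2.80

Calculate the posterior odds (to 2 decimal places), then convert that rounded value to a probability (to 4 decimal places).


Step 1: Calculate posterior odds
Posterior odds = Prior odds × LR
               = 2.30 × 2.80
               = 6.44

Step 2: Convert to probability
P(H|E) = Posterior odds / (1 + Posterior odds)
       = 6.44 / (1 + 6.44)
       = 6.44 / 7.44
       = 0.8656

The evidence increased P(H) from 0.6970 to 0.8656.


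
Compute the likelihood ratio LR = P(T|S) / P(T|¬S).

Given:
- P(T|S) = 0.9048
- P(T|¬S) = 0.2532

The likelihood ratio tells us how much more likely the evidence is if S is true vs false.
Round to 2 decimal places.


Likelihood Ratio (LR) = P(T|S) / P(T|¬S)

LR = 0.9048 / 0.2532
   = 3.57

The evidence is 3.57 times more likely if S is true than if S is false.
LR > 1, so observing T raises the odds in favor of S.


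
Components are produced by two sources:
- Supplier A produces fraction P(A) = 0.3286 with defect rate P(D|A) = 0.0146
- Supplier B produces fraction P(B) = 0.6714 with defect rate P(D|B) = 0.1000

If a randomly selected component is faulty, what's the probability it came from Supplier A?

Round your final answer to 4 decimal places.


Let A = from Supplier A, D = faulty

Given:
- P(A) = 0.3286, P(B) = 0.6714
- P(D|A) = 0.0146, P(D|B) = 0.1000

Step 1: Find P(D)
P(D) = P(D|A)P(A) + P(D|B)P(B)
     = 0.0146 × 0.3286 + 0.1000 × 0.6714
     = 0.00479756 + 0.06714000
     = 0.07193756

Step 2: Apply Bayes' theorem
P(A|D) = P(D|A)P(A) / P(D)
       = 0.00479756 / 0.07193756
       = 0.0667


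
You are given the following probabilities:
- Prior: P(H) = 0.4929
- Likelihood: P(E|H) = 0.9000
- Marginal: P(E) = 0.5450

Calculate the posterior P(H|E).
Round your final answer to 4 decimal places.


Using Bayes' theorem:

P(H|E) = P(E|H) × P(H) / P(E)
       = 0.9000 × 0.4929 / 0.5450
       = 0.44361000 / 0.5450
       = 0.8140

The evidence strengthens our belief in H.
Prior: 0.4929 → Posterior: 0.8140


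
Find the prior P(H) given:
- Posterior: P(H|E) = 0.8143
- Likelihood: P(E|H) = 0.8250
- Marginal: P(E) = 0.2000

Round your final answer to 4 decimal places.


From Bayes' theorem: P(H|E) = P(E|H) × P(H) / P(E)

Rearranging for P(H):
P(H) = P(H|E) × P(E) / P(E|H)
     = 0.8143 × 0.2000 / 0.8250
     = 0.16286000 / 0.8250
     = 0.1974


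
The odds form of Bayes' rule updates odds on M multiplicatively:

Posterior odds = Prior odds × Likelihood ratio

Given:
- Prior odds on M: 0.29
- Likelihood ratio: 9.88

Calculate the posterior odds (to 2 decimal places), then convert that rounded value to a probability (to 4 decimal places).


Step 1: Calculate posterior odds
Posterior odds = Prior odds × LR
               = 0.29 × 9.88
               = 2.87

Step 2: Convert to probability
P(M|E) = Posterior odds / (1 + Posterior odds)
       = 2.87 / (1 + 2.87)
       = 2.87 / 3.87
       = 0.7416

The evidence increased P(M) from 0.2248 to 0.7416.
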